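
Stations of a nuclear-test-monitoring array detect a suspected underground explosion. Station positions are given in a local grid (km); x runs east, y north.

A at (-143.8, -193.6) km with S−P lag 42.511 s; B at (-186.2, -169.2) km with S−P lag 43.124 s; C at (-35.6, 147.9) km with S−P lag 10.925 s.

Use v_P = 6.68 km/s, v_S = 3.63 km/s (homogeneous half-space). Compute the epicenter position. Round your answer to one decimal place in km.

(32.9, 94.5)

Distance from S−P lag: d = Δt · v_P v_S / (v_P − v_S) = Δt · (6.68·3.63)/(6.68−3.63) ≈ 7.9503·Δt.
So d_A = 337.97, d_B = 342.85, d_C = 86.86 km.
Circle about each station: (x + 143.8)² + (y + 193.6)² = 337.97²; (x + 186.2)² + (y + 169.2)² = 342.85²; (x + 35.6)² + (y − 147.9)² = 86.86².
Subtracting the A equation from the B and C equations removes the quadratic terms:
-84.8 x + 48.8 y = 1817.28
216.4 x + 683.0 y = 71661.43
Solving the 2×2 system: x ≈ 32.9, y ≈ 94.5 km.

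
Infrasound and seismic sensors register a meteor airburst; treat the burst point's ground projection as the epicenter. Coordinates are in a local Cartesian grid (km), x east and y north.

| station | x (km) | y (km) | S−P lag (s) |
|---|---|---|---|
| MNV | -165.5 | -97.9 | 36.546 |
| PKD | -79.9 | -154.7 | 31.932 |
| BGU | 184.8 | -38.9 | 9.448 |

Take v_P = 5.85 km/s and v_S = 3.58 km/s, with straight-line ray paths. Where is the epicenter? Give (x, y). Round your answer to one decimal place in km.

Distance from S−P lag: d = Δt · v_P v_S / (v_P − v_S) = Δt · (5.85·3.58)/(5.85−3.58) ≈ 9.2260·Δt.
So d_MNV = 337.17, d_PKD = 294.60, d_BGU = 87.17 km.
Circle about each station: (x + 165.5)² + (y + 97.9)² = 337.17²; (x + 79.9)² + (y + 154.7)² = 294.60²; (x − 184.8)² + (y + 38.9)² = 87.17².
Subtracting the MNV equation from the PKD and BGU equations removes the quadratic terms:
171.2 x − 113.6 y = 20235.89
700.6 x + 118.0 y = 104774.59
Solving the 2×2 system: x ≈ 143.2, y ≈ 37.7 km.
Check against MNV (with the unrounded x, y): √((x + 165.5)²+(y + 97.9)²) = 337.16 ≈ 337.17 km. ✓

x ≈ 143.2 km, y ≈ 37.7 km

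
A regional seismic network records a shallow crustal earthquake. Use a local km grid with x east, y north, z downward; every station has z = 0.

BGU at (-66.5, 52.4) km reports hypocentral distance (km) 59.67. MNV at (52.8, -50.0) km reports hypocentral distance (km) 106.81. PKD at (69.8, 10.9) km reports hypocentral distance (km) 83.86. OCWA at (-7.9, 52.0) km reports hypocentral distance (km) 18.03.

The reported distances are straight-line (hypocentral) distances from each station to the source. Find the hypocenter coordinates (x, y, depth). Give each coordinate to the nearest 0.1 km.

Each station gives a sphere (x−x_i)² + (y−y_i)² + z² = d_i² (stations at z=0).
Subtracting the BGU sphere from MNV and PKD: z² cancels, leaving linear equations in x and y:
238.6 x − 204.8 y = -9728.04
272.6 x − 83.0 y = -5649.15
Solving: x ≈ -9.702, y ≈ 36.197 km (keep extra digits for the depth step; rounded: -9.7, 36.2).
Then from the BGU sphere: z² = 59.67² − (x + 66.5)² − (y − 52.4)² with x = -9.702, y = 36.197, so z ≈ 8.483 ≈ 8.5 km.

(-9.7, 36.2, 8.5)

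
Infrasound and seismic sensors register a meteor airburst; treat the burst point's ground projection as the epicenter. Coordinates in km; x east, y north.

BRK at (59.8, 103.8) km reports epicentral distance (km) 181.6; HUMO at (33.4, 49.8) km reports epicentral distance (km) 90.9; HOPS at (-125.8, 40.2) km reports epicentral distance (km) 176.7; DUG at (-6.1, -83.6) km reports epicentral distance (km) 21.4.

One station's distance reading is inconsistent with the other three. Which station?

Solve using three stations at a time. Using BRK, HOPS, DUG (subtract circle equations pairwise → linear system) gives (x, y) ≈ (11.3, -71.2).
Distances from that point to each station vs reported:
  BRK: calculated 181.6 vs reported 181.6 → residual 0.0 km
  HUMO: calculated 123.0 vs reported 90.9 → residual 32.1 km
  HOPS: calculated 176.7 vs reported 176.7 → residual 0.0 km
  DUG: calculated 21.4 vs reported 21.4 → residual 0.0 km
BRK, HOPS, DUG are mutually consistent (residuals ≈ 0); HUMO is off by 32.1 km.

HUMO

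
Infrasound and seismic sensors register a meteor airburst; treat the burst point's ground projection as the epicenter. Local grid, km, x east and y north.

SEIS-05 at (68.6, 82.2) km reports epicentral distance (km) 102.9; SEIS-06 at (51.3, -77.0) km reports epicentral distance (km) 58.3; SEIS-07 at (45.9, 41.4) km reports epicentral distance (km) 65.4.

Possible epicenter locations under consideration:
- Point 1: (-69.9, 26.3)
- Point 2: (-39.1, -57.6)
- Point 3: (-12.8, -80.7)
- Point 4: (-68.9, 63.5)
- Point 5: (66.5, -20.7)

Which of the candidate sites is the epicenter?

Point 5

For each candidate, compare |candidate − station| to the reported distance:
Point 1: residuals SEIS-05 46.5, SEIS-06 100.9, SEIS-07 51.4 → max 100.9 km
Point 2: residuals SEIS-05 73.6, SEIS-06 34.2, SEIS-07 65.1 → max 73.6 km
Point 3: residuals SEIS-05 79.2, SEIS-06 5.9, SEIS-07 70.1 → max 79.2 km
Point 4: residuals SEIS-05 35.9, SEIS-06 126.6, SEIS-07 51.5 → max 126.6 km
Point 5: residuals SEIS-05 0.0, SEIS-06 0.0, SEIS-07 0.0 → max 0.0 km
Only Point 5 has all residuals ≈ 0.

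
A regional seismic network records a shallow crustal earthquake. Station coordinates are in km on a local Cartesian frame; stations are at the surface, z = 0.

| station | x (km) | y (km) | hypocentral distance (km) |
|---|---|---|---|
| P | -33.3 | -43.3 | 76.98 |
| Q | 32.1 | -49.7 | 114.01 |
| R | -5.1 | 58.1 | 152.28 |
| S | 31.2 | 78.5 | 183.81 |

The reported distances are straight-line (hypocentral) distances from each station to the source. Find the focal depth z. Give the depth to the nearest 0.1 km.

depth ≈ 69.3 km

Each station gives a sphere (x−x_i)² + (y−y_i)² + z² = d_i² (stations at z=0).
Subtracting the P sphere from Q and R: z² cancels, leaving linear equations in x and y:
130.8 x − 12.8 y = -6555.64
56.4 x + 202.8 y = -16845.44
Solving: x ≈ -56.705, y ≈ -67.294 km (keep extra digits for the depth step; rounded: -56.7, -67.3).
Then from the P sphere: z² = 76.98² − (x + 33.3)² − (y + 43.3)² with x = -56.705, y = -67.294, so z ≈ 69.299 ≈ 69.3 km.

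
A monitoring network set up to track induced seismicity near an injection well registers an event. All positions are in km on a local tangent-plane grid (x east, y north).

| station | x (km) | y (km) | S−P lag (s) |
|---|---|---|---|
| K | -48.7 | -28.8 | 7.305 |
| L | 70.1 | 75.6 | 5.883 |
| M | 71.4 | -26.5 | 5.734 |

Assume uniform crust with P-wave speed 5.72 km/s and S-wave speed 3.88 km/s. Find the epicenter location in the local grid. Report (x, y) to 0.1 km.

Distance from S−P lag: d = Δt · v_P v_S / (v_P − v_S) = Δt · (5.72·3.88)/(5.72−3.88) ≈ 12.0617·Δt.
So d_K = 88.11, d_L = 70.96, d_M = 69.16 km.
Circle about each station: (x + 48.7)² + (y + 28.8)² = 88.11²; (x − 70.1)² + (y − 75.6)² = 70.96²; (x − 71.4)² + (y + 26.5)² = 69.16².
Subtracting the K equation from the L and M equations removes the quadratic terms:
237.6 x + 208.8 y = 10156.29
240.2 x + 4.6 y = 5579.35
Solving the 2×2 system: x ≈ 22.8, y ≈ 22.7 km.

x ≈ 22.8 km, y ≈ 22.7 km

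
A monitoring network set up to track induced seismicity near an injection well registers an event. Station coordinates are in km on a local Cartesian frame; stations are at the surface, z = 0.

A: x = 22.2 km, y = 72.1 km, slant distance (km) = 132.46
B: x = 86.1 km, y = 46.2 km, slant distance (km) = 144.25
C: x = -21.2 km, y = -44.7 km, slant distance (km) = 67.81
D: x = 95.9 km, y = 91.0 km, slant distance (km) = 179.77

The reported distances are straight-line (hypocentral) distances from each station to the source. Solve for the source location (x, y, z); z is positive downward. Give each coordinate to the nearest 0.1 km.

Each station gives a sphere (x−x_i)² + (y−y_i)² + z² = d_i² (stations at z=0).
Subtracting the A sphere from B and C: z² cancels, leaving linear equations in x and y:
127.8 x − 51.8 y = 593.99
-86.8 x − 233.6 y = 9703.74
Solving: x ≈ -10.594, y ≈ -37.604 km (keep extra digits for the depth step; rounded: -10.6, -37.6).
Then from the A sphere: z² = 132.46² − (x − 22.2)² − (y − 72.1)² with x = -10.594, y = -37.604, so z ≈ 66.598 ≈ 66.6 km.

x ≈ -10.6 km, y ≈ -37.6 km, depth ≈ 66.6 km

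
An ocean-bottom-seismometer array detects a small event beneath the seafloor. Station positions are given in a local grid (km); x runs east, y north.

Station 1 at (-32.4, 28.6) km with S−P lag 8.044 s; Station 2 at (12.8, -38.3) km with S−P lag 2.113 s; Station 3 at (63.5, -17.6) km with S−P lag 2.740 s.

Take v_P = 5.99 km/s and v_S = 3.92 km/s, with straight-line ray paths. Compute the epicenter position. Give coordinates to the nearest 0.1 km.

Distance from S−P lag: d = Δt · v_P v_S / (v_P − v_S) = Δt · (5.99·3.92)/(5.99−3.92) ≈ 11.3434·Δt.
So d_Station 1 = 91.25, d_Station 2 = 23.97, d_Station 3 = 31.08 km.
Circle about each station: (x + 32.4)² + (y − 28.6)² = 91.25²; (x − 12.8)² + (y + 38.3)² = 23.97²; (x − 63.5)² + (y + 17.6)² = 31.08².
Subtracting the Station 1 equation from the Station 2 and Station 3 equations removes the quadratic terms:
90.4 x − 133.8 y = 7515.01
191.8 x − 92.4 y = 9834.89
Solving the 2×2 system: x ≈ 35.9, y ≈ -31.9 km.

35.9 km east, -31.9 km north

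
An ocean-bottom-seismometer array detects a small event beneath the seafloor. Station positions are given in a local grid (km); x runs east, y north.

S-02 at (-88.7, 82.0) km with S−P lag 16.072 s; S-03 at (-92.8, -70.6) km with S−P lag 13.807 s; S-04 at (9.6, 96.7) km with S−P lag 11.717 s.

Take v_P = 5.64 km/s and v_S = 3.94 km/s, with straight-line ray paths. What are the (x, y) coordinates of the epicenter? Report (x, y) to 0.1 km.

Distance from S−P lag: d = Δt · v_P v_S / (v_P − v_S) = Δt · (5.64·3.94)/(5.64−3.94) ≈ 13.0715·Δt.
So d_S-02 = 210.09, d_S-03 = 180.48, d_S-04 = 153.16 km.
Circle about each station: (x + 88.7)² + (y − 82.0)² = 210.09²; (x + 92.8)² + (y + 70.6)² = 180.48²; (x − 9.6)² + (y − 96.7)² = 153.16².
Subtracting the S-02 equation from the S-03 and S-04 equations removes the quadratic terms:
-8.2 x − 305.2 y = 10569.29
196.6 x + 29.4 y = 15531.18
Solving the 2×2 system: x ≈ 84.5, y ≈ -36.9 km.

(84.5, -36.9)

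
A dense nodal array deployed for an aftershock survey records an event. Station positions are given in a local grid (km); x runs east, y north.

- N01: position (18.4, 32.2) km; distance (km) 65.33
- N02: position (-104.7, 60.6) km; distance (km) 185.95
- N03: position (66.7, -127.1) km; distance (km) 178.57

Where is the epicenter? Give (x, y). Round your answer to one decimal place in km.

x ≈ 81.0 km, y ≈ 50.9 km

Circle about each station: (x − 18.4)² + (y − 32.2)² = 65.33²; (x + 104.7)² + (y − 60.6)² = 185.95²; (x − 66.7)² + (y + 127.1)² = 178.57².
Subtracting the N01 equation from the N02 and N03 equations removes the quadratic terms:
-246.2 x + 56.8 y = -17050.34
96.6 x − 318.6 y = -8391.34
Solving the 2×2 system: x ≈ 81.0, y ≈ 50.9 km.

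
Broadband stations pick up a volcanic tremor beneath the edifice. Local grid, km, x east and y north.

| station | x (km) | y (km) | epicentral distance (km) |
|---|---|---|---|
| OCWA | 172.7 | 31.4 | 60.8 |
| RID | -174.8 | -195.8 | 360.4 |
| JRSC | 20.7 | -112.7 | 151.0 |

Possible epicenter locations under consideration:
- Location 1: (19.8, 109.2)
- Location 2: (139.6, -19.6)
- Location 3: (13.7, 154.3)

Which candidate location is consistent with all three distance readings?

Location 2

For each candidate, compare |candidate − station| to the reported distance:
Location 1: residuals OCWA 110.8, RID 1.4, JRSC 70.9 → max 110.8 km
Location 2: residuals OCWA 0.0, RID 0.0, JRSC 0.0 → max 0.0 km
Location 3: residuals OCWA 140.2, RID 37.2, JRSC 116.1 → max 140.2 km
Only Location 2 has all residuals ≈ 0.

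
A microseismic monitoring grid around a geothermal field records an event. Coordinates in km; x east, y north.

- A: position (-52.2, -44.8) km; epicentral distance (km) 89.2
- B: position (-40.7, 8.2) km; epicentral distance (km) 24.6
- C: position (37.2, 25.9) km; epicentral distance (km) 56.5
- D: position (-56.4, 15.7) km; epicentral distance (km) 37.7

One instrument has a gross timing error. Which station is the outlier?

A

Solve using three stations at a time. Using B, C, D (subtract circle equations pairwise → linear system) gives (x, y) ≈ (-18.9, 19.6).
Distances from that point to each station vs reported:
  A: calculated 72.5 vs reported 89.2 → residual 16.7 km
  B: calculated 24.6 vs reported 24.6 → residual 0.0 km
  C: calculated 56.5 vs reported 56.5 → residual 0.0 km
  D: calculated 37.7 vs reported 37.7 → residual 0.0 km
B, C, D are mutually consistent (residuals ≈ 0); A is off by 16.7 km.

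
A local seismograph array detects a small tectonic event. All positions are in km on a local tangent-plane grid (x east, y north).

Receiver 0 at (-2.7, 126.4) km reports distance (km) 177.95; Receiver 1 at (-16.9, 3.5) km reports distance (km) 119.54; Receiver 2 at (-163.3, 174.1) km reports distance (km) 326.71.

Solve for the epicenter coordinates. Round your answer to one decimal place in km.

x ≈ 100.6 km, y ≈ -18.5 km

Circle about each station: (x + 2.7)² + (y − 126.4)² = 177.95²; (x + 16.9)² + (y − 3.5)² = 119.54²; (x + 163.3)² + (y − 174.1)² = 326.71².
Subtracting the Receiver 0 equation from the Receiver 1 and Receiver 2 equations removes the quadratic terms:
-28.4 x − 245.8 y = 1690.00
-321.2 x + 95.4 y = -34079.77
Solving the 2×2 system: x ≈ 100.6, y ≈ -18.5 km.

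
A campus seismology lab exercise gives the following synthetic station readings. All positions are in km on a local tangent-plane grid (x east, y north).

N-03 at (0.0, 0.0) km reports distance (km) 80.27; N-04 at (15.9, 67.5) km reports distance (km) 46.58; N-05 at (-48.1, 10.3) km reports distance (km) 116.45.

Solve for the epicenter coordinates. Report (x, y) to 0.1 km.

60.2 km east, 53.1 km north

Circle about each station: x² + y² = 80.27²; (x − 15.9)² + (y − 67.5)² = 46.58²; (x + 48.1)² + (y − 10.3)² = 116.45².
Subtracting the N-03 equation from the N-04 and N-05 equations removes the quadratic terms:
31.8 x + 135.0 y = 9082.64
-96.2 x + 20.6 y = -4697.63
Solving the 2×2 system: x ≈ 60.2, y ≈ 53.1 km.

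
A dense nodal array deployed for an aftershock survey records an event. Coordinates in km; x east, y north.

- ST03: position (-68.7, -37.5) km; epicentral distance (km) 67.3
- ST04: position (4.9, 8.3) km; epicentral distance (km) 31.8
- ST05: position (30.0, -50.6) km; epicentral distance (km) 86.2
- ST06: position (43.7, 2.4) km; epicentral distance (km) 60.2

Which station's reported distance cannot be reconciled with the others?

Solve using three stations at a time. Using ST03, ST04, ST05 (subtract circle equations pairwise → linear system) gives (x, y) ≈ (-26.2, 14.7).
Distances from that point to each station vs reported:
  ST03: calculated 67.3 vs reported 67.3 → residual 0.0 km
  ST04: calculated 31.8 vs reported 31.8 → residual 0.0 km
  ST05: calculated 86.2 vs reported 86.2 → residual 0.0 km
  ST06: calculated 71.0 vs reported 60.2 → residual 10.8 km
ST03, ST04, ST05 are mutually consistent (residuals ≈ 0); ST06 is off by 10.8 km.

ST06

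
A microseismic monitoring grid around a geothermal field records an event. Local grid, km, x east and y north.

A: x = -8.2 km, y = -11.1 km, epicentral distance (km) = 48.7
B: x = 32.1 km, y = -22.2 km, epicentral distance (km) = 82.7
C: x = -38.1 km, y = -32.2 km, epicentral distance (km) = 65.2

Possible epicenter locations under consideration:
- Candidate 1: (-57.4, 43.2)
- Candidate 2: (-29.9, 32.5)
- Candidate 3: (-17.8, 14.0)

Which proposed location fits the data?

Candidate 2

For each candidate, compare |candidate − station| to the reported distance:
Candidate 1: residuals A 24.6, B 28.1, C 12.6 → max 28.1 km
Candidate 2: residuals A 0.0, B 0.0, C 0.0 → max 0.0 km
Candidate 3: residuals A 21.8, B 21.1, C 14.7 → max 21.8 km
Only Candidate 2 has all residuals ≈ 0.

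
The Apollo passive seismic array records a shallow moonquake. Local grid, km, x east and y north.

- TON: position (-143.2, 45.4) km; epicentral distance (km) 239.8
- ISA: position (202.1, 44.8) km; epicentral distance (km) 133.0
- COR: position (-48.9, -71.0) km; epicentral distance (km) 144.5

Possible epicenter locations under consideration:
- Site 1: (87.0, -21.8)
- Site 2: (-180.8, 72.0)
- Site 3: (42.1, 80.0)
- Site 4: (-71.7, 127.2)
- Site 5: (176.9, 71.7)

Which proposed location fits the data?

For each candidate, compare |candidate − station| to the reported distance:
Site 1: residuals TON 0.0, ISA 0.0, COR 0.0 → max 0.0 km
Site 2: residuals TON 193.7, ISA 250.9, COR 50.0 → max 250.9 km
Site 3: residuals TON 51.3, ISA 30.8, COR 31.8 → max 51.3 km
Site 4: residuals TON 131.2, ISA 152.9, COR 55.0 → max 152.9 km
Site 5: residuals TON 81.4, ISA 96.1, COR 122.6 → max 122.6 km
Only Site 1 has all residuals ≈ 0.

Site 1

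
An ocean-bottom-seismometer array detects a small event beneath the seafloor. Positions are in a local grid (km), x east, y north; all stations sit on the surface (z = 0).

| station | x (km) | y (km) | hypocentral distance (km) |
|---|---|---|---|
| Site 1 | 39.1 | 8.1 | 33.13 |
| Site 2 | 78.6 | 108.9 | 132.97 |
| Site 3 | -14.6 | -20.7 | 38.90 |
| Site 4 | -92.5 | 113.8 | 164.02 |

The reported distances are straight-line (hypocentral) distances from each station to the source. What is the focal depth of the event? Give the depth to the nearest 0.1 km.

depth ≈ 18.9 km

Each station gives a sphere (x−x_i)² + (y−y_i)² + z² = d_i² (stations at z=0).
Subtracting the Site 1 sphere from Site 2 and Site 3: z² cancels, leaving linear equations in x and y:
79.0 x + 201.6 y = -140.67
-107.4 x − 57.6 y = -1368.38
Solving: x ≈ 16.605, y ≈ -7.205 km (keep extra digits for the depth step; rounded: 16.6, -7.2).
Then from the Site 1 sphere: z² = 33.13² − (x − 39.1)² − (y − 8.1)² with x = 16.605, y = -7.205, so z ≈ 18.903 ≈ 18.9 km.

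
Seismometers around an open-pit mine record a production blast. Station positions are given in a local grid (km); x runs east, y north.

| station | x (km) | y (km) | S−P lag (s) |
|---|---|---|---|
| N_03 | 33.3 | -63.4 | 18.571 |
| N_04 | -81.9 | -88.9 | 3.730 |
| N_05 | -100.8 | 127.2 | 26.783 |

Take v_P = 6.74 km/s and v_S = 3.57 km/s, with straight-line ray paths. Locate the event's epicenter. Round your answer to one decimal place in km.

-107.1 km east, -76.0 km north

Distance from S−P lag: d = Δt · v_P v_S / (v_P − v_S) = Δt · (6.74·3.57)/(6.74−3.57) ≈ 7.5905·Δt.
So d_N_03 = 140.96, d_N_04 = 28.31, d_N_05 = 203.30 km.
Circle about each station: (x − 33.3)² + (y + 63.4)² = 140.96²; (x + 81.9)² + (y + 88.9)² = 28.31²; (x + 100.8)² + (y − 127.2)² = 203.30².
Subtracting the N_03 equation from the N_04 and N_05 equations removes the quadratic terms:
-230.4 x − 51.0 y = 28550.64
-268.2 x + 381.2 y = -249.14
Solving the 2×2 system: x ≈ -107.1, y ≈ -76.0 km.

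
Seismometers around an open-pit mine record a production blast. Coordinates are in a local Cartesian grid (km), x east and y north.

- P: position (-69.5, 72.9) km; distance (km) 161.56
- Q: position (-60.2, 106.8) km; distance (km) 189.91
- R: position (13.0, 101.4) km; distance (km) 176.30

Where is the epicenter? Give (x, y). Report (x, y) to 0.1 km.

Circle about each station: (x + 69.5)² + (y − 72.9)² = 161.56²; (x + 60.2)² + (y − 106.8)² = 189.91²; (x − 13.0)² + (y − 101.4)² = 176.30².
Subtracting the P equation from the Q and R equations removes the quadratic terms:
18.6 x + 67.8 y = -5078.55
165.0 x + 57.0 y = -4673.76
Solving the 2×2 system: x ≈ -2.7, y ≈ -74.2 km.

(-2.7, -74.2)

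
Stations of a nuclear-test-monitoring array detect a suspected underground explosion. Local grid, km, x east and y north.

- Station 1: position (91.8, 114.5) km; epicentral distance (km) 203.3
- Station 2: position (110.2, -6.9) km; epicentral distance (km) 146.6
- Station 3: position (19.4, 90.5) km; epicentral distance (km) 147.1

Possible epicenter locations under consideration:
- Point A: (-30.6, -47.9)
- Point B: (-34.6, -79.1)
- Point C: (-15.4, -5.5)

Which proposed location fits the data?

Point A

For each candidate, compare |candidate − station| to the reported distance:
Point A: residuals Station 1 0.1, Station 2 0.0, Station 3 0.1 → max 0.1 km
Point B: residuals Station 1 27.9, Station 2 15.2, Station 3 30.9 → max 30.9 km
Point C: residuals Station 1 42.4, Station 2 21.0, Station 3 45.0 → max 45.0 km
Only Point A has all residuals ≈ 0.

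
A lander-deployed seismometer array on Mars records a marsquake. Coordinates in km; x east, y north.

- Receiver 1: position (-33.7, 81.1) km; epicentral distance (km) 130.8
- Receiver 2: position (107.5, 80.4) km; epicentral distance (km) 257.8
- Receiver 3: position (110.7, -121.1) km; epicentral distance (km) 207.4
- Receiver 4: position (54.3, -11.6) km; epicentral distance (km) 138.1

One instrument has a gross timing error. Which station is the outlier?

Solve using three stations at a time. Using Receiver 1, Receiver 3, Receiver 4 (subtract circle equations pairwise → linear system) gives (x, y) ≈ (-80.8, -41.1).
Distances from that point to each station vs reported:
  Receiver 1: calculated 131.0 vs reported 130.8 → residual 0.2 km
  Receiver 2: calculated 224.1 vs reported 257.8 → residual 33.7 km
  Receiver 3: calculated 207.5 vs reported 207.4 → residual 0.1 km
  Receiver 4: calculated 138.3 vs reported 138.1 → residual 0.2 km
Receiver 1, Receiver 3, Receiver 4 are mutually consistent (residuals ≈ 0); Receiver 2 is off by 33.7 km.

Receiver 2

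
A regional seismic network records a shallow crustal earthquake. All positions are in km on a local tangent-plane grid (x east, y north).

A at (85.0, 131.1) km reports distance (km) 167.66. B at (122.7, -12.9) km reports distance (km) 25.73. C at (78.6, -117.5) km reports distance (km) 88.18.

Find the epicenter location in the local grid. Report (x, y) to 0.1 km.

x ≈ 109.2 km, y ≈ -34.8 km

Circle about each station: (x − 85.0)² + (y − 131.1)² = 167.66²; (x − 122.7)² + (y + 12.9)² = 25.73²; (x − 78.6)² + (y + 117.5)² = 88.18².
Subtracting the A equation from the B and C equations removes the quadratic terms:
75.4 x − 288.0 y = 18257.33
-12.8 x − 497.2 y = 15906.16
Solving the 2×2 system: x ≈ 109.2, y ≈ -34.8 km.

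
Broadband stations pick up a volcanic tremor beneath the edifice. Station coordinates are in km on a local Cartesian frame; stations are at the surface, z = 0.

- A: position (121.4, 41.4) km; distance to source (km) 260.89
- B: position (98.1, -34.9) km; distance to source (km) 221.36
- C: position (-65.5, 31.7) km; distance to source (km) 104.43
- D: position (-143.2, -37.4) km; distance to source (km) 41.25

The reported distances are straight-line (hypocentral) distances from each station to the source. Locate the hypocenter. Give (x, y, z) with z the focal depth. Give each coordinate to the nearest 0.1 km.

(-120.4, -51.4, 31.4)

Each station gives a sphere (x−x_i)² + (y−y_i)² + z² = d_i² (stations at z=0).
Subtracting the A sphere from B and C: z² cancels, leaving linear equations in x and y:
-46.6 x − 152.6 y = 13453.04
-373.8 x − 19.4 y = 46001.19
Solving: x ≈ -120.396, y ≈ -51.393 km (keep extra digits for the depth step; rounded: -120.4, -51.4).
Then from the A sphere: z² = 260.89² − (x − 121.4)² − (y − 41.4)² with x = -120.396, y = -51.393, so z ≈ 31.428 ≈ 31.4 km.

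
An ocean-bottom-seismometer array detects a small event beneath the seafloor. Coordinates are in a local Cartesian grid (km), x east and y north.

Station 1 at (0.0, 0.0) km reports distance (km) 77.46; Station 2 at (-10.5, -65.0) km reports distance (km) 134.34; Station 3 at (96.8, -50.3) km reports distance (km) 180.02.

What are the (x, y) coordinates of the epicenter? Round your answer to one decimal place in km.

x ≈ -40.7 km, y ≈ 65.9 km

Circle about each station: x² + y² = 77.46²; (x + 10.5)² + (y + 65.0)² = 134.34²; (x − 96.8)² + (y + 50.3)² = 180.02².
Subtracting the Station 1 equation from the Station 2 and Station 3 equations removes the quadratic terms:
-21.0 x − 130.0 y = -7711.93
193.6 x − 100.6 y = -14506.82
Solving the 2×2 system: x ≈ -40.7, y ≈ 65.9 km.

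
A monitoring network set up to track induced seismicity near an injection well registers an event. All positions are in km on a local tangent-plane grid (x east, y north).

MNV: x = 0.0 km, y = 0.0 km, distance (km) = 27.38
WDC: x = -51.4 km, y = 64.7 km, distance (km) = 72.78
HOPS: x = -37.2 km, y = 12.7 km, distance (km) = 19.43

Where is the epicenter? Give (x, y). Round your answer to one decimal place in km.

Circle about each station: x² + y² = 27.38²; (x + 51.4)² + (y − 64.7)² = 72.78²; (x + 37.2)² + (y − 12.7)² = 19.43².
Subtracting pairs of circle equations eliminates x²+y² and gives linear equations (the radical axes):
-102.8 x + 129.4 y = 2280.79
-74.4 x + 25.4 y = 1917.27
Solving the 2×2 system: x ≈ -27.1, y ≈ -3.9 km.

(-27.1, -3.9)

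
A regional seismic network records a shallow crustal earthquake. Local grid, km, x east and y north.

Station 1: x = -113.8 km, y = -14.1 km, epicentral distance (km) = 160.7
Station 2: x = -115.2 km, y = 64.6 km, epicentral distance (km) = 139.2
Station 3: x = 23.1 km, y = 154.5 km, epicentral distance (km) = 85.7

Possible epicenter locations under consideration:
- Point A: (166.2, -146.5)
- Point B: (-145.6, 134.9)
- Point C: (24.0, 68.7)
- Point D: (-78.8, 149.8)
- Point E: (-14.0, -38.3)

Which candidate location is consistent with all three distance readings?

Point C

For each candidate, compare |candidate − station| to the reported distance:
Point A: residuals Station 1 149.0, Station 2 212.6, Station 3 247.6 → max 247.6 km
Point B: residuals Station 1 8.3, Station 2 62.6, Station 3 84.1 → max 84.1 km
Point C: residuals Station 1 0.1, Station 2 0.1, Station 3 0.1 → max 0.1 km
Point D: residuals Station 1 6.9, Station 2 46.6, Station 3 16.3 → max 46.6 km
Point E: residuals Station 1 58.0, Station 2 5.1, Station 3 110.6 → max 110.6 km
Only Point C has all residuals ≈ 0.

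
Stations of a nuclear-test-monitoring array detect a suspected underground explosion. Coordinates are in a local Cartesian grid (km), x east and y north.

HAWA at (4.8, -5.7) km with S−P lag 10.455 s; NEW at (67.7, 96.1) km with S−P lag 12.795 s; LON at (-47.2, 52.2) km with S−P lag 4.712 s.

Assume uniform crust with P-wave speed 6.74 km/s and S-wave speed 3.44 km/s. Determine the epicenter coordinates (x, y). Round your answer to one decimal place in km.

(-16.5, 64.6)

Distance from S−P lag: d = Δt · v_P v_S / (v_P − v_S) = Δt · (6.74·3.44)/(6.74−3.44) ≈ 7.0259·Δt.
So d_HAWA = 73.46, d_NEW = 89.90, d_LON = 33.11 km.
Circle about each station: (x − 4.8)² + (y + 5.7)² = 73.46²; (x − 67.7)² + (y − 96.1)² = 89.90²; (x + 47.2)² + (y − 52.2)² = 33.11².
Subtracting pairs of circle equations eliminates x²+y² and gives linear equations (the radical axes):
125.8 x + 203.6 y = 11077.33
-104.0 x + 115.8 y = 9197.25
Solving the 2×2 system: x ≈ -16.5, y ≈ 64.6 km.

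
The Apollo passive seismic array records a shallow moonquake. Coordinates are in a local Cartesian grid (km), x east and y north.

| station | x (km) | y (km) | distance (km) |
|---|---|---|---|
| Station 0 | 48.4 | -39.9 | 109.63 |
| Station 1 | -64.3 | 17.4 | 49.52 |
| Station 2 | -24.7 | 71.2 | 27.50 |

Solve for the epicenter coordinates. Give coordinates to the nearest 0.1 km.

Circle about each station: (x − 48.4)² + (y + 39.9)² = 109.63²; (x + 64.3)² + (y − 17.4)² = 49.52²; (x + 24.7)² + (y − 71.2)² = 27.50².
Subtracting the Station 0 equation from the Station 1 and Station 2 equations removes the quadratic terms:
-225.4 x + 114.6 y = 10069.19
-146.2 x + 222.2 y = 13007.45
Solving the 2×2 system: x ≈ -22.4, y ≈ 43.8 km.
Check against Station 0 (with the unrounded x, y): √((x − 48.4)²+(y + 39.9)²) = 109.63 ≈ 109.63 km. ✓

x ≈ -22.4 km, y ≈ 43.8 km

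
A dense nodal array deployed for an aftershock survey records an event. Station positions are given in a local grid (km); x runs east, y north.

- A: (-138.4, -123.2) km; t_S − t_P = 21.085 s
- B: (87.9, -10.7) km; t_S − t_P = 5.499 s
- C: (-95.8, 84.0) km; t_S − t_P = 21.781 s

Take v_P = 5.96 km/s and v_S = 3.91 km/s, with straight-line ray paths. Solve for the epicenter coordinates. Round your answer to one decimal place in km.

Distance from S−P lag: d = Δt · v_P v_S / (v_P − v_S) = Δt · (5.96·3.91)/(5.96−3.91) ≈ 11.3676·Δt.
So d_A = 239.69, d_B = 62.51, d_C = 247.60 km.
Circle about each station: (x + 138.4)² + (y + 123.2)² = 239.69²; (x − 87.9)² + (y + 10.7)² = 62.51²; (x + 95.8)² + (y − 84.0)² = 247.60².
Subtracting pairs of circle equations eliminates x²+y² and gives linear equations (the radical axes):
452.6 x + 225.0 y = 27051.90
85.2 x + 414.4 y = -21953.62
Solving the 2×2 system: x ≈ 95.9, y ≈ -72.7 km.

x ≈ 95.9 km, y ≈ -72.7 km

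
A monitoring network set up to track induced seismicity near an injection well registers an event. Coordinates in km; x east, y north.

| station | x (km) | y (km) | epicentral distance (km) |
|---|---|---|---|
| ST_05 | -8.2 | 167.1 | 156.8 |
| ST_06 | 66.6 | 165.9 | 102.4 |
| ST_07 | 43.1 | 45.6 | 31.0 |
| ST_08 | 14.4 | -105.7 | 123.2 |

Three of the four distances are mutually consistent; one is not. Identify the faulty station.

Solve using three stations at a time. Using ST_05, ST_07, ST_08 (subtract circle equations pairwise → linear system) gives (x, y) ≈ (33.7, 16.0).
Distances from that point to each station vs reported:
  ST_05: calculated 156.8 vs reported 156.8 → residual 0.0 km
  ST_06: calculated 153.5 vs reported 102.4 → residual 51.1 km
  ST_07: calculated 31.1 vs reported 31.0 → residual 0.1 km
  ST_08: calculated 123.2 vs reported 123.2 → residual 0.0 km
ST_05, ST_07, ST_08 are mutually consistent (residuals ≈ 0); ST_06 is off by 51.1 km.

ST_06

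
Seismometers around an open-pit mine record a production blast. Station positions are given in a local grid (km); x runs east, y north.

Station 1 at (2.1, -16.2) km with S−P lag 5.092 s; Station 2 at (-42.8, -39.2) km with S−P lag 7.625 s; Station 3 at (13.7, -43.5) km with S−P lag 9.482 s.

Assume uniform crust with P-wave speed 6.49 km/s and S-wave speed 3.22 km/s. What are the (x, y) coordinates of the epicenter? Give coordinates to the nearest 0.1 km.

Distance from S−P lag: d = Δt · v_P v_S / (v_P − v_S) = Δt · (6.49·3.22)/(6.49−3.22) ≈ 6.3908·Δt.
So d_Station 1 = 32.54, d_Station 2 = 48.73, d_Station 3 = 60.60 km.
Circle about each station: (x − 2.1)² + (y + 16.2)² = 32.54²; (x + 42.8)² + (y + 39.2)² = 48.73²; (x − 13.7)² + (y + 43.5)² = 60.60².
Subtracting the Station 1 equation from the Station 2 and Station 3 equations removes the quadratic terms:
-89.8 x − 46.0 y = 1785.87
23.2 x − 54.6 y = -800.42
Solving the 2×2 system: x ≈ -22.5, y ≈ 5.1 km.
Check against Station 1 (with the unrounded x, y): √((x − 2.1)²+(y + 16.2)²) = 32.54 ≈ 32.54 km. ✓

x ≈ -22.5 km, y ≈ 5.1 km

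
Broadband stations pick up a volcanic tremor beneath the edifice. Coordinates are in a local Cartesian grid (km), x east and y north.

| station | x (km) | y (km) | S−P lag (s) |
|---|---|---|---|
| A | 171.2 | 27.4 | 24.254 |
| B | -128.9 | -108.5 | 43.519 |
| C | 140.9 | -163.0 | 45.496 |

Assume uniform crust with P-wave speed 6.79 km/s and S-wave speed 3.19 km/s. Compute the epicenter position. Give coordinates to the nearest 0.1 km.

x ≈ 40.1 km, y ≈ 91.5 km

Distance from S−P lag: d = Δt · v_P v_S / (v_P − v_S) = Δt · (6.79·3.19)/(6.79−3.19) ≈ 6.0167·Δt.
So d_A = 145.93, d_B = 261.84, d_C = 273.74 km.
Circle about each station: (x − 171.2)² + (y − 27.4)² = 145.93²; (x + 128.9)² + (y + 108.5)² = 261.84²; (x − 140.9)² + (y + 163.0)² = 273.74².
Subtracting pairs of circle equations eliminates x²+y² and gives linear equations (the radical axes):
-600.2 x − 271.8 y = -48937.36
-60.6 x − 380.8 y = -37276.41
Solving the 2×2 system: x ≈ 40.1, y ≈ 91.5 km.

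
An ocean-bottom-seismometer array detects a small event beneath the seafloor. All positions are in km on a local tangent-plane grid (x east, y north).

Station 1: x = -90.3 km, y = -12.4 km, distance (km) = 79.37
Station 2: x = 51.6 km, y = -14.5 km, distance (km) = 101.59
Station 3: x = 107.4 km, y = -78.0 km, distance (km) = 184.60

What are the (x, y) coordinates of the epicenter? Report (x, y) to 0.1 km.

Circle about each station: (x + 90.3)² + (y + 12.4)² = 79.37²; (x − 51.6)² + (y + 14.5)² = 101.59²; (x − 107.4)² + (y + 78.0)² = 184.60².
Subtracting the Station 1 equation from the Station 2 and Station 3 equations removes the quadratic terms:
283.8 x − 4.2 y = -9455.97
395.4 x − 131.2 y = -18466.65
Solving the 2×2 system: x ≈ -32.7, y ≈ 42.2 km.
Check against Station 1 (with the unrounded x, y): √((x + 90.3)²+(y + 12.4)²) = 79.38 ≈ 79.37 km. ✓

-32.7 km east, 42.2 km north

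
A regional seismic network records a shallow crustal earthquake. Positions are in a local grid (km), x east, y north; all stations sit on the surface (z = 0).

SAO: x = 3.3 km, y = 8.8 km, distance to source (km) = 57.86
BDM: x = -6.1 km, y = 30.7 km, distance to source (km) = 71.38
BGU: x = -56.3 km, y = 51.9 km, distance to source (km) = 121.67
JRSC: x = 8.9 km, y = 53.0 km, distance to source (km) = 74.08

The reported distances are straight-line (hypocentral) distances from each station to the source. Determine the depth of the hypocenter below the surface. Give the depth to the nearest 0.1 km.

depth ≈ 35.2 km

Each station gives a sphere (x−x_i)² + (y−y_i)² + z² = d_i² (stations at z=0).
Subtracting the SAO sphere from BDM and BGU: z² cancels, leaving linear equations in x and y:
-18.8 x + 43.8 y = -855.95
-119.2 x + 86.2 y = -5680.84
Solving: x ≈ 48.616, y ≈ 1.325 km (keep extra digits for the depth step; rounded: 48.6, 1.3).
Then from the SAO sphere: z² = 57.86² − (x − 3.3)² − (y − 8.8)² with x = 48.616, y = 1.325, so z ≈ 35.190 ≈ 35.2 km.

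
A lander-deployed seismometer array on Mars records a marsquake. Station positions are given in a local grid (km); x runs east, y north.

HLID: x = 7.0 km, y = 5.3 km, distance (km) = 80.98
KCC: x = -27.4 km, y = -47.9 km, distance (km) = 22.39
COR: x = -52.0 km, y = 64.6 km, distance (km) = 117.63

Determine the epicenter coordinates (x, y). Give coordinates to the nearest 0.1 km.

Circle about each station: (x − 7.0)² + (y − 5.3)² = 80.98²; (x + 27.4)² + (y + 47.9)² = 22.39²; (x + 52.0)² + (y − 64.6)² = 117.63².
Subtracting the HLID equation from the KCC and COR equations removes the quadratic terms:
-68.8 x − 106.4 y = 9024.53
-118.0 x + 118.6 y = -478.99
Solving the 2×2 system: x ≈ -49.2, y ≈ -53.0 km.
Check against HLID (with the unrounded x, y): √((x − 7.0)²+(y − 5.3)²) = 80.98 ≈ 80.98 km. ✓

-49.2 km east, -53.0 km north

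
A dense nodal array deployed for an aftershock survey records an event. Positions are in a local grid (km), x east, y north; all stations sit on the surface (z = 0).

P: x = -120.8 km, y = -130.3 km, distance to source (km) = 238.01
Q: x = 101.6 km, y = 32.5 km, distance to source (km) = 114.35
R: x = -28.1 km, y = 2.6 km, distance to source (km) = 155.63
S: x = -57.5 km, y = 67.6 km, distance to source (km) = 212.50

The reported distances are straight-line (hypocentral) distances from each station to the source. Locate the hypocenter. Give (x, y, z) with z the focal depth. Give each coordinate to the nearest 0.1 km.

(98.1, -62.2, 64.0)

Each station gives a sphere (x−x_i)² + (y−y_i)² + z² = d_i² (stations at z=0).
Subtracting the P sphere from Q and R: z² cancels, leaving linear equations in x and y:
444.8 x + 325.6 y = 23380.92
185.4 x + 265.8 y = 1653.70
Solving: x ≈ 98.100, y ≈ -62.205 km (keep extra digits for the depth step; rounded: 98.1, -62.2).
Then from the P sphere: z² = 238.01² − (x + 120.8)² − (y + 130.3)² with x = 98.100, y = -62.205, so z ≈ 63.989 ≈ 64.0 km.
Check against S (with the unrounded solution): distance 212.50 ≈ 212.50 km. ✓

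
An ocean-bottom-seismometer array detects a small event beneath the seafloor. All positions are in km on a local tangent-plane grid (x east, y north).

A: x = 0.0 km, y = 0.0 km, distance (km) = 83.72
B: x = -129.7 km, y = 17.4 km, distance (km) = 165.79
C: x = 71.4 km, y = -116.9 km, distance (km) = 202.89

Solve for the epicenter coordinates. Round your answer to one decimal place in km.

Circle about each station: x² + y² = 83.72²; (x + 129.7)² + (y − 17.4)² = 165.79²; (x − 71.4)² + (y + 116.9)² = 202.89².
Subtracting the A equation from the B and C equations removes the quadratic terms:
-259.4 x + 34.8 y = -3352.44
142.8 x − 233.8 y = -15391.74
Solving the 2×2 system: x ≈ 23.7, y ≈ 80.3 km.

x ≈ 23.7 km, y ≈ 80.3 km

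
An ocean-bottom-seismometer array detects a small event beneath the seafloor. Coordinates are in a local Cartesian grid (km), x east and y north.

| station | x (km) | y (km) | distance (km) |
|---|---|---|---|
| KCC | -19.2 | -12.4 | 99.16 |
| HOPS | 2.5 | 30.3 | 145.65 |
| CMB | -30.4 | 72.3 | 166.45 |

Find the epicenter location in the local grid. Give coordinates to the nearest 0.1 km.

Circle about each station: (x + 19.2)² + (y + 12.4)² = 99.16²; (x − 2.5)² + (y − 30.3)² = 145.65²; (x + 30.4)² + (y − 72.3)² = 166.45².
Subtracting pairs of circle equations eliminates x²+y² and gives linear equations (the radical axes):
43.4 x + 85.4 y = -10979.28
-22.4 x + 169.4 y = -12243.85
Solving the 2×2 system: x ≈ -87.9, y ≈ -83.9 km.

(-87.9, -83.9)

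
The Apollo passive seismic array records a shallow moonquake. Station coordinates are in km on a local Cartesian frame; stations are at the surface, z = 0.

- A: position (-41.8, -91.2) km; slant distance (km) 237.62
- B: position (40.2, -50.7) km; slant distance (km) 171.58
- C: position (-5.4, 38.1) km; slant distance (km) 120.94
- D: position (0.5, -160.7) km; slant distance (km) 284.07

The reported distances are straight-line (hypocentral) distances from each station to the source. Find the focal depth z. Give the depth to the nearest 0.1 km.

Each station gives a sphere (x−x_i)² + (y−y_i)² + z² = d_i² (stations at z=0).
Subtracting the A sphere from B and C: z² cancels, leaving linear equations in x and y:
164.0 x + 81.0 y = 21145.42
72.8 x + 258.6 y = 33252.87
Solving: x ≈ 75.991, y ≈ 107.195 km (keep extra digits for the depth step; rounded: 76.0, 107.2).
Then from the A sphere: z² = 237.62² − (x + 41.8)² − (y + 91.2)² with x = 75.991, y = 107.195, so z ≈ 56.815 ≈ 56.8 km.

56.8 km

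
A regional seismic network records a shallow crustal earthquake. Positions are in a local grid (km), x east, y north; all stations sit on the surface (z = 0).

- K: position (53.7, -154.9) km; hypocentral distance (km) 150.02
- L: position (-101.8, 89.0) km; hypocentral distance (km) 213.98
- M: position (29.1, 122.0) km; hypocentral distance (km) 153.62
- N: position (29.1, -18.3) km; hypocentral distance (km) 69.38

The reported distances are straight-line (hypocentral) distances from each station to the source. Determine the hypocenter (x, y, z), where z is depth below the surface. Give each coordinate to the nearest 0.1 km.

Each station gives a sphere (x−x_i)² + (y−y_i)² + z² = d_i² (stations at z=0).
Subtracting the K sphere from L and M: z² cancels, leaving linear equations in x and y:
-311.0 x + 487.8 y = -31874.90
-49.2 x + 553.8 y = -12239.99
Solving: x ≈ 78.807, y ≈ -15.101 km (keep extra digits for the depth step; rounded: 78.8, -15.1).
Then from the K sphere: z² = 150.02² − (x − 53.7)² − (y + 154.9)² with x = 78.807, y = -15.101, so z ≈ 48.290 ≈ 48.3 km.

x ≈ 78.8 km, y ≈ -15.1 km, depth ≈ 48.3 km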